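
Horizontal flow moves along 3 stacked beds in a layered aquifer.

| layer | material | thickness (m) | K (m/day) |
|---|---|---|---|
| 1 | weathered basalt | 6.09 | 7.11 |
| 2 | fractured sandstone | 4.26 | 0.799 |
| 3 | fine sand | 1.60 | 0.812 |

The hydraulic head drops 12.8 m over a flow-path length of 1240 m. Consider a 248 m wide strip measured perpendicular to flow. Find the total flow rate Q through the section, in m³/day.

Flow is parallel to layering, so each bed carries its own Darcy discharge and the transmissivities add.
Σ(K_i·b_i) = 7.11×6.09 + 0.799×4.26 + 0.812×1.60 = 48.00 m²/day.
Hydraulic gradient i = Δh / L = 12.8 / 1240 = 0.01032.
Q = Σ(K_i·b_i) · W · i = 48.00 × 248 × 0.01032 = 122.9 m³/day.

123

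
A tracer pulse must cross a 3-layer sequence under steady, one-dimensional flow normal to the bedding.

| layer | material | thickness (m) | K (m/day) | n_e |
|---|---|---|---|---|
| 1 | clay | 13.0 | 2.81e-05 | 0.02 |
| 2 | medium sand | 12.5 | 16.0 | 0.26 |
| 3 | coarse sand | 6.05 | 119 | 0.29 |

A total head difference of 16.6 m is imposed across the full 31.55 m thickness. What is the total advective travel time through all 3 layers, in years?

With flow normal to the layers, continuity requires the same specific discharge q through every layer.
Σ(b_i/K_i) = 13.0/2.81e-05 + 12.5/16.0 + 6.05/119 = 4.626e+05 d.
q = Δh / Σ(b_i/K_i) = 16.6 / 4.626e+05 = 3.588e-05 m/day.
In each layer the seepage velocity is v_i = q/n_i, so the layer transit time is t_i = b_i·n_i / q:
  layer 1 (clay): t_1 = 13.0 × 0.02 / 3.588e-05 = 7246 d
  layer 2 (medium sand): t_2 = 12.5 × 0.26 / 3.588e-05 = 90576 d
  layer 3 (coarse sand): t_3 = 6.05 × 0.29 / 3.588e-05 = 48897 d
Total t = Σ t_i = 1.467e+05 days = 401.7 years.

402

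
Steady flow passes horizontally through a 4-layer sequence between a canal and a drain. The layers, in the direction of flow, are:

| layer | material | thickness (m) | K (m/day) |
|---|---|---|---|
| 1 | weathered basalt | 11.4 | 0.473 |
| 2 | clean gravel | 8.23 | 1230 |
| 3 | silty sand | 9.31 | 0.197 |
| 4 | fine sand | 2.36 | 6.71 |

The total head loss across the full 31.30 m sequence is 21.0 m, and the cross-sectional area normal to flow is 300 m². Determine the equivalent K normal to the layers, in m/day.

Flow is perpendicular to layering, so the layers act in series and the equivalent K is the thickness-weighted harmonic mean.
Total thickness L = 11.4 + 8.23 + 9.31 + 2.36 = 31.30 m.
Σ(b_i/K_i) = 11.4/0.473 + 8.23/1230 + 9.31/0.197 + 2.36/6.71 = 71.72 d.
K_eq = L / Σ(b_i/K_i) = 31.30 / 71.72 = 0.4364 m/day.

0.436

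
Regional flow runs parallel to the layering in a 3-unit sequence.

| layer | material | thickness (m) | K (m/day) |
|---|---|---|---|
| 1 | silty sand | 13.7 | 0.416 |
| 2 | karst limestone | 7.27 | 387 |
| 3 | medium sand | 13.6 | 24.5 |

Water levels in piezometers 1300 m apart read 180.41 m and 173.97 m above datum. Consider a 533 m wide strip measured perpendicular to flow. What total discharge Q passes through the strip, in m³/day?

Flow is parallel to layering, so each bed carries its own Darcy discharge and the transmissivities add.
Σ(K_i·b_i) = 0.416×13.7 + 387×7.27 + 24.5×13.6 = 3152 m²/day.
Hydraulic gradient i = (180.41 − 173.97) / 1300 = 6.44 / 1300 = 0.004954.
Q = Σ(K_i·b_i) · W · i = 3152 × 533 × 0.004954 = 8324 m³/day.

8320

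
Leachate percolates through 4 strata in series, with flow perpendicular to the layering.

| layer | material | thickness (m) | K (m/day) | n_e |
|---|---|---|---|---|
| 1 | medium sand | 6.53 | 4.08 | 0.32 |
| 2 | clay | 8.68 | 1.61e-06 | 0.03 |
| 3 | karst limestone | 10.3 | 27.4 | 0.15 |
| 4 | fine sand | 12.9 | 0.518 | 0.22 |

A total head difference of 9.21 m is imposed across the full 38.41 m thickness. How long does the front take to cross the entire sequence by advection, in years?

With flow normal to the layers, continuity requires the same specific discharge q through every layer.
Σ(b_i/K_i) = 6.53/4.08 + 8.68/1.61e-06 + 10.3/27.4 + 12.9/0.518 = 5.391e+06 d.
q = Δh / Σ(b_i/K_i) = 9.21 / 5.391e+06 = 1.708e-06 m/day.
In each layer the seepage velocity is v_i = q/n_i, so the layer transit time is t_i = b_i·n_i / q:
  layer 1 (medium sand): t_1 = 6.53 × 0.32 / 1.708e-06 = 1.223e+06 d
  layer 2 (clay): t_2 = 8.68 × 0.03 / 1.708e-06 = 1.524e+05 d
  layer 3 (karst limestone): t_3 = 10.3 × 0.15 / 1.708e-06 = 9.044e+05 d
  layer 4 (fine sand): t_4 = 12.9 × 0.22 / 1.708e-06 = 1.661e+06 d
Total t = Σ t_i = 3.941e+06 days = 10791 years.

10800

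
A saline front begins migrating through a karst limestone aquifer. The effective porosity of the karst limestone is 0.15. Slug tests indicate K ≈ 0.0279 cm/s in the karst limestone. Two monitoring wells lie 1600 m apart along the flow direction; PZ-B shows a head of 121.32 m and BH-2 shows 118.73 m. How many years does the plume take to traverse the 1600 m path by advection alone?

16.8

Convert K: 0.0279 cm/s × 864 = 24.11 m/day.
Hydraulic gradient i = (121.32 − 118.73) / 1600 = 2.59 / 1600 = 0.001619.
Darcy flux q = K · i = 24.11 × 0.001619 = 0.03902 m/day.
Seepage velocity v = q / n_e = 0.03902 / 0.15 = 0.2601 m/day.
Travel time t = L / v = 1600 / 0.2601 = 6151 days = 16.84 years.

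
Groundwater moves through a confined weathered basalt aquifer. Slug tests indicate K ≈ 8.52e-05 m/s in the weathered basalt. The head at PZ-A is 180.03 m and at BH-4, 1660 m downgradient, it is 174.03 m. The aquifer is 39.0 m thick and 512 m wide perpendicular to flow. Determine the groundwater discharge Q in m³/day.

531

Convert K: 8.52e-05 m/s × 86400 = 7.361 m/day.
Cross-sectional area A = 512 × 39.0 = 19968 m².
Hydraulic gradient i = (180.03 − 174.03) / 1660 = 6 / 1660 = 0.003614.
Darcy's law: Q = K · A · i = 7.361 × 19968 × 0.003614 = 531.3 m³/day.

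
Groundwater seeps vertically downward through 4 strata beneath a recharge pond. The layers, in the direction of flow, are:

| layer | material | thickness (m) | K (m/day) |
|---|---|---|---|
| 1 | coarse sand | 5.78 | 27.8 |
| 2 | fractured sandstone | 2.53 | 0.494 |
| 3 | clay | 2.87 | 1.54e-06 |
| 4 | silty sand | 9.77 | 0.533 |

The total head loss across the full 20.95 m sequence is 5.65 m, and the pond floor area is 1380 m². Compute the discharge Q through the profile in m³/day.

Flow is perpendicular to layering, so the layers act in series and the equivalent K is the thickness-weighted harmonic mean.
Total thickness L = 5.78 + 2.53 + 2.87 + 9.77 = 20.95 m.
Σ(b_i/K_i) = 5.78/27.8 + 2.53/0.494 + 2.87/1.54e-06 + 9.77/0.533 = 1.864e+06 d.
K_eq = L / Σ(b_i/K_i) = 20.95 / 1.864e+06 = 1.124e-05 m/day.
Q = K_eq · A · (Δh/L) = 1.124e-05 × 1380 × (5.65/20.95) = 0.004184 m³/day.

0.00418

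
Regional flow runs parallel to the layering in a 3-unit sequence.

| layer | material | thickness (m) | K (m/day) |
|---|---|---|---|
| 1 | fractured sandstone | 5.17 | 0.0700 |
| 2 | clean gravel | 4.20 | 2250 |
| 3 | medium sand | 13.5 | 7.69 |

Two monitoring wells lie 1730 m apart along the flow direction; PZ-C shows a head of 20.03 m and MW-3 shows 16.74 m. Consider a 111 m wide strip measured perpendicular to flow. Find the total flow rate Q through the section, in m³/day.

Flow is parallel to layering, so each bed carries its own Darcy discharge and the transmissivities add.
Σ(K_i·b_i) = 0.0700×5.17 + 2250×4.20 + 7.69×13.5 = 9554 m²/day.
Hydraulic gradient i = (20.03 − 16.74) / 1730 = 3.29 / 1730 = 0.001902.
Q = Σ(K_i·b_i) · W · i = 9554 × 111 × 0.001902 = 2017 m³/day.

2020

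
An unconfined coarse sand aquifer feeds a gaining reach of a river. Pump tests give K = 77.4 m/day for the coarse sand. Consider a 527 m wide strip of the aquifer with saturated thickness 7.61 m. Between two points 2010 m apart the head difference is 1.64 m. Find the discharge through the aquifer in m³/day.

253

Cross-sectional area A = 527 × 7.61 = 4010 m².
Hydraulic gradient i = Δh / L = 1.64 / 2010 = 0.0008159.
Darcy's law: Q = K · A · i = 77.40 × 4010 × 0.0008159 = 253.3 m³/day.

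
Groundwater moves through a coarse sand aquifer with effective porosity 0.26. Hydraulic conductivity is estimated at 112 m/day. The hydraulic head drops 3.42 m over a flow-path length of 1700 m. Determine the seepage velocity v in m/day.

0.867

Hydraulic gradient i = Δh / L = 3.42 / 1700 = 0.002012.
Darcy flux q = K · i = 112.0 × 0.002012 = 0.2253 m/day.
Seepage velocity v = q / n_e = 0.2253 / 0.26 = 0.8666 m/day.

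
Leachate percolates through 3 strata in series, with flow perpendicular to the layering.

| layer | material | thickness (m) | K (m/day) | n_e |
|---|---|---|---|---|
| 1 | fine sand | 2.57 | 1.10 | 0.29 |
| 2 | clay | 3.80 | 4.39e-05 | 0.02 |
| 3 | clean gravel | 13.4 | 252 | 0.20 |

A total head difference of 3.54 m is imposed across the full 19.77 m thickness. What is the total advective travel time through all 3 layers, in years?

234

With flow normal to the layers, continuity requires the same specific discharge q through every layer.
Σ(b_i/K_i) = 2.57/1.10 + 3.80/4.39e-05 + 13.4/252 = 86563 d.
q = Δh / Σ(b_i/K_i) = 3.54 / 86563 = 4.090e-05 m/day.
In each layer the seepage velocity is v_i = q/n_i, so the layer transit time is t_i = b_i·n_i / q:
  layer 1 (fine sand): t_1 = 2.57 × 0.29 / 4.090e-05 = 18225 d
  layer 2 (clay): t_2 = 3.80 × 0.02 / 4.090e-05 = 1858 d
  layer 3 (clean gravel): t_3 = 13.4 × 0.20 / 4.090e-05 = 65533 d
Total t = Σ t_i = 85616 days = 234.4 years.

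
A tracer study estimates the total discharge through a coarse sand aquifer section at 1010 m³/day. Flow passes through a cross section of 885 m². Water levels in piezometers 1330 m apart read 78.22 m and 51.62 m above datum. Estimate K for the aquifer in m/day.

Hydraulic gradient i = (78.22 − 51.62) / 1330 = 26.6 / 1330 = 0.02000.
From Q = K·A·i, K = Q / (A·i) = 1010 / (885.0 × 0.02000) = 57.06 m/day.

57.1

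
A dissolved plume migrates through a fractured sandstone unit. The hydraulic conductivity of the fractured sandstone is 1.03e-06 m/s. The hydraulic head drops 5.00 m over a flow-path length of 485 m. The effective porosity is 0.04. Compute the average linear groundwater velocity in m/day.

0.0229

Convert K: 1.03e-06 m/s × 86400 = 0.08899 m/day.
Hydraulic gradient i = Δh / L = 5.00 / 485 = 0.01031.
Darcy flux q = K · i = 0.08899 × 0.01031 = 0.0009174 m/day.
Seepage velocity v = q / n_e = 0.0009174 / 0.04 = 0.02294 m/day.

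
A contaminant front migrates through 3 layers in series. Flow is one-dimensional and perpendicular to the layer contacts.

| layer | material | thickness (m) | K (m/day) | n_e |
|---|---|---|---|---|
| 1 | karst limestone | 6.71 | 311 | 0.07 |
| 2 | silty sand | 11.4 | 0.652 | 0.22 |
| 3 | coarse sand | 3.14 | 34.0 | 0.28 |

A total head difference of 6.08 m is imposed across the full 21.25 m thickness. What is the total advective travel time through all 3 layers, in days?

With flow normal to the layers, continuity requires the same specific discharge q through every layer.
Σ(b_i/K_i) = 6.71/311 + 11.4/0.652 + 3.14/34.0 = 17.60 d.
q = Δh / Σ(b_i/K_i) = 6.08 / 17.60 = 0.3455 m/day.
In each layer the seepage velocity is v_i = q/n_i, so the layer transit time is t_i = b_i·n_i / q:
  layer 1 (karst limestone): t_1 = 6.71 × 0.07 / 0.3455 = 1.360 d
  layer 2 (silty sand): t_2 = 11.4 × 0.22 / 0.3455 = 7.259 d
  layer 3 (coarse sand): t_3 = 3.14 × 0.28 / 0.3455 = 2.545 d
Total t = Σ t_i = 11.16 days.

11.2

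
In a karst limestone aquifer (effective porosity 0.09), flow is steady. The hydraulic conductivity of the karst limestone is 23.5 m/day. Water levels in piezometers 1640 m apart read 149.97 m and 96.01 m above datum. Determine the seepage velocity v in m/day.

Hydraulic gradient i = (149.97 − 96.01) / 1640 = 53.96 / 1640 = 0.03290.
Darcy flux q = K · i = 23.50 × 0.03290 = 0.7732 m/day.
Seepage velocity v = q / n_e = 0.7732 / 0.09 = 8.591 m/day.

8.59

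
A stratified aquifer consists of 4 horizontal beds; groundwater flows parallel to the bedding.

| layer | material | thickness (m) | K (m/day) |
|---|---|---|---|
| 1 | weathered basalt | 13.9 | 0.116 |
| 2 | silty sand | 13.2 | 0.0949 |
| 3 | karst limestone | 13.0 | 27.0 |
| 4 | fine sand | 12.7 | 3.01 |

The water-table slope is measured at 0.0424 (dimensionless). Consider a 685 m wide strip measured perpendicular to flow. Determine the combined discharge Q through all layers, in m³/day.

Flow is parallel to layering, so each bed carries its own Darcy discharge and the transmissivities add.
Σ(K_i·b_i) = 0.116×13.9 + 0.0949×13.2 + 27.0×13.0 + 3.01×12.7 = 392.1 m²/day.
Hydraulic gradient i = 0.0424.
Q = Σ(K_i·b_i) · W · i = 392.1 × 685 × 0.04240 = 11388 m³/day.

11400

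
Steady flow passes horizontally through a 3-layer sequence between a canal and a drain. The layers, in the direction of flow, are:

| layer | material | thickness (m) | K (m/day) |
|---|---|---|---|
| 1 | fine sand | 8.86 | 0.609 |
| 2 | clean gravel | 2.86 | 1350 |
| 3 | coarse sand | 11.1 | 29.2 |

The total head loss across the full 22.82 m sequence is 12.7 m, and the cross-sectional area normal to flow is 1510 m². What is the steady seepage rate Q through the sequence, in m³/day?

Flow is perpendicular to layering, so the layers act in series and the equivalent K is the thickness-weighted harmonic mean.
Total thickness L = 8.86 + 2.86 + 11.1 = 22.82 m.
Σ(b_i/K_i) = 8.86/0.609 + 2.86/1350 + 11.1/29.2 = 14.93 d.
K_eq = L / Σ(b_i/K_i) = 22.82 / 14.93 = 1.528 m/day.
Q = K_eq · A · (Δh/L) = 1.528 × 1510 × (12.7/22.82) = 1284 m³/day.

1280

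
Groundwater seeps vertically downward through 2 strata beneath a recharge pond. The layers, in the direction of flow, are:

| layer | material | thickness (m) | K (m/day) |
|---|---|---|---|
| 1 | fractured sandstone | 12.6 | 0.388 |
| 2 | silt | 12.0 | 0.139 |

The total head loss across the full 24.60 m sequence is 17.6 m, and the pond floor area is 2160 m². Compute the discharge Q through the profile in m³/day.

Flow is perpendicular to layering, so the layers act in series and the equivalent K is the thickness-weighted harmonic mean.
Total thickness L = 12.6 + 12.0 = 24.60 m.
Σ(b_i/K_i) = 12.6/0.388 + 12.0/0.139 = 118.8 d.
K_eq = L / Σ(b_i/K_i) = 24.60 / 118.8 = 0.2071 m/day.
Q = K_eq · A · (Δh/L) = 0.2071 × 2160 × (17.6/24.60) = 320.0 m³/day.

320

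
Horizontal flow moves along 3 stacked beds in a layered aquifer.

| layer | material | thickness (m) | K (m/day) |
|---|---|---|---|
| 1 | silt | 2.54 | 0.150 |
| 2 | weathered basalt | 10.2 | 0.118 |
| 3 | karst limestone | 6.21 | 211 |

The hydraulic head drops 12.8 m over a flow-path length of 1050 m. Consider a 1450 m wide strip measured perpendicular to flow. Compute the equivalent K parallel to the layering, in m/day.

69.2

Flow is parallel to layering, so each bed carries its own Darcy discharge and the transmissivities add.
Σ(K_i·b_i) = 0.150×2.54 + 0.118×10.2 + 211×6.21 = 1312 m²/day.
Total thickness b = 18.95 m, so K_eq = Σ(K_i·b_i)/b = 69.23 m/day.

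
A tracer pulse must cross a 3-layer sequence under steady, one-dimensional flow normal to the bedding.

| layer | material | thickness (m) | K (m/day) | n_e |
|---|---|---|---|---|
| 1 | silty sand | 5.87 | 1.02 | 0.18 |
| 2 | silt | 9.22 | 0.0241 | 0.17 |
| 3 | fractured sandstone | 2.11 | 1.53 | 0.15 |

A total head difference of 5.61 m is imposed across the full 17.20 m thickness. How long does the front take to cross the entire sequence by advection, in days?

With flow normal to the layers, continuity requires the same specific discharge q through every layer.
Σ(b_i/K_i) = 5.87/1.02 + 9.22/0.0241 + 2.11/1.53 = 389.7 d.
q = Δh / Σ(b_i/K_i) = 5.61 / 389.7 = 0.01440 m/day.
In each layer the seepage velocity is v_i = q/n_i, so the layer transit time is t_i = b_i·n_i / q:
  layer 1 (silty sand): t_1 = 5.87 × 0.18 / 0.01440 = 73.40 d
  layer 2 (silt): t_2 = 9.22 × 0.17 / 0.01440 = 108.9 d
  layer 3 (fractured sandstone): t_3 = 2.11 × 0.15 / 0.01440 = 21.99 d
Total t = Σ t_i = 204.3 days.

204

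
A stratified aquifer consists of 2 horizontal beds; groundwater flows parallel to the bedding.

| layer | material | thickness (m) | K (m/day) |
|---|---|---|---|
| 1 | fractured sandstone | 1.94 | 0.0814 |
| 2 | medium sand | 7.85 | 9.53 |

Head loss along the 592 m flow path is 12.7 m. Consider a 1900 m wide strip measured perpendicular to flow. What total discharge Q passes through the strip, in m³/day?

Flow is parallel to layering, so each bed carries its own Darcy discharge and the transmissivities add.
Σ(K_i·b_i) = 0.0814×1.94 + 9.53×7.85 = 74.97 m²/day.
Hydraulic gradient i = Δh / L = 12.7 / 592 = 0.02145.
Q = Σ(K_i·b_i) · W · i = 74.97 × 1900 × 0.02145 = 3056 m³/day.

3060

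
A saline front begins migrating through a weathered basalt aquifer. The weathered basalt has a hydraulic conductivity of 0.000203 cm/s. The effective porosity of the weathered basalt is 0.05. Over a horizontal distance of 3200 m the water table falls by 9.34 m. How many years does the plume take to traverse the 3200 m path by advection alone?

856

Convert K: 0.000203 cm/s × 864 = 0.1754 m/day.
Hydraulic gradient i = Δh / L = 9.34 / 3200 = 0.002919.
Darcy flux q = K · i = 0.1754 × 0.002919 = 0.0005119 m/day.
Seepage velocity v = q / n_e = 0.0005119 / 0.05 = 0.01024 m/day.
Travel time t = L / v = 3200 / 0.01024 = 3.125e+05 days = 855.7 years.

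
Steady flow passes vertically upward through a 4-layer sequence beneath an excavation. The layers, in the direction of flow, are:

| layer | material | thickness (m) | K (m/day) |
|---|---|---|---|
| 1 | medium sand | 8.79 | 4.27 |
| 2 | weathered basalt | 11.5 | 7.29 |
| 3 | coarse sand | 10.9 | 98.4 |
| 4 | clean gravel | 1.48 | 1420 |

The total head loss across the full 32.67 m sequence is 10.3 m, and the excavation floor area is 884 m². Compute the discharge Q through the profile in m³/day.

2430

Flow is perpendicular to layering, so the layers act in series and the equivalent K is the thickness-weighted harmonic mean.
Total thickness L = 8.79 + 11.5 + 10.9 + 1.48 = 32.67 m.
Σ(b_i/K_i) = 8.79/4.27 + 11.5/7.29 + 10.9/98.4 + 1.48/1420 = 3.748 d.
K_eq = L / Σ(b_i/K_i) = 32.67 / 3.748 = 8.717 m/day.
Q = K_eq · A · (Δh/L) = 8.717 × 884 × (10.3/32.67) = 2429 m³/day.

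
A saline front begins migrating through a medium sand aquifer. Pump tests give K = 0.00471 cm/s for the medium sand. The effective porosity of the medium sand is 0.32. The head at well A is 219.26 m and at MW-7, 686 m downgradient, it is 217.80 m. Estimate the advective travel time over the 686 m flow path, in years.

69.4

Convert K: 0.00471 cm/s × 864 = 4.069 m/day.
Hydraulic gradient i = (219.26 − 217.80) / 686 = 1.46 / 686 = 0.002128.
Darcy flux q = K · i = 4.069 × 0.002128 = 0.008661 m/day.
Seepage velocity v = q / n_e = 0.008661 / 0.32 = 0.02707 m/day.
Travel time t = L / v = 686 / 0.02707 = 25346 days = 69.39 years.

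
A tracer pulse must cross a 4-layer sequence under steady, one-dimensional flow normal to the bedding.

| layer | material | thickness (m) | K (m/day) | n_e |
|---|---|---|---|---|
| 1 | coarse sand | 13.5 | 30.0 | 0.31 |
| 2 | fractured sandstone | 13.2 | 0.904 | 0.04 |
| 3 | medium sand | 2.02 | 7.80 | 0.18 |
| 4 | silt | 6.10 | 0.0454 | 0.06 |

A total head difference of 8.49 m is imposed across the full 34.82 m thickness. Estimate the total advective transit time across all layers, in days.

With flow normal to the layers, continuity requires the same specific discharge q through every layer.
Σ(b_i/K_i) = 13.5/30.0 + 13.2/0.904 + 2.02/7.80 + 6.10/0.0454 = 149.7 d.
q = Δh / Σ(b_i/K_i) = 8.49 / 149.7 = 0.05672 m/day.
In each layer the seepage velocity is v_i = q/n_i, so the layer transit time is t_i = b_i·n_i / q:
  layer 1 (coarse sand): t_1 = 13.5 × 0.31 / 0.05672 = 73.78 d
  layer 2 (fractured sandstone): t_2 = 13.2 × 0.04 / 0.05672 = 9.308 d
  layer 3 (medium sand): t_3 = 2.02 × 0.18 / 0.05672 = 6.410 d
  layer 4 (silt): t_4 = 6.10 × 0.06 / 0.05672 = 6.452 d
Total t = Σ t_i = 95.95 days.

95.9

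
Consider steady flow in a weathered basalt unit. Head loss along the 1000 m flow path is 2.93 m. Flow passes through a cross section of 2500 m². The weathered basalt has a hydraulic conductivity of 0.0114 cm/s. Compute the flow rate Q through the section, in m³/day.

72.1

Convert K: 0.0114 cm/s × 864 = 9.850 m/day.
Hydraulic gradient i = Δh / L = 2.93 / 1000 = 0.002930.
Darcy's law: Q = K · A · i = 9.850 × 2500 × 0.002930 = 72.15 m³/day.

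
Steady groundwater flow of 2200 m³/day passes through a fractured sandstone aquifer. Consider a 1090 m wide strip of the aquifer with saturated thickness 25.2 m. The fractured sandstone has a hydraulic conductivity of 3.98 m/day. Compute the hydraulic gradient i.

Cross-sectional area A = 1090 × 25.2 = 27468 m².
From Q = K·A·i, i = Q / (K·A) = 2200 / (3.980 × 27468) = 0.02012.

0.0201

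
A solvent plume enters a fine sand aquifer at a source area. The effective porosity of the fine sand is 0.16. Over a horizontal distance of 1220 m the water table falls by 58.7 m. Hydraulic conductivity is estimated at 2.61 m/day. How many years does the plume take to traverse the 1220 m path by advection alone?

Hydraulic gradient i = Δh / L = 58.7 / 1220 = 0.04811.
Darcy flux q = K · i = 2.610 × 0.04811 = 0.1256 m/day.
Seepage velocity v = q / n_e = 0.1256 / 0.16 = 0.7849 m/day.
Travel time t = L / v = 1220 / 0.7849 = 1554 days = 4.256 years.

4.26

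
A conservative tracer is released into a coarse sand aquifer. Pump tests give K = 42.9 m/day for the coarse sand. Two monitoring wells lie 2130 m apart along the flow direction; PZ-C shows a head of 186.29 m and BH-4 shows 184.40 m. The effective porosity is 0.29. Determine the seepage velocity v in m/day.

Hydraulic gradient i = (186.29 − 184.40) / 2130 = 1.89 / 2130 = 0.0008873.
Darcy flux q = K · i = 42.90 × 0.0008873 = 0.03807 m/day.
Seepage velocity v = q / n_e = 0.03807 / 0.29 = 0.1313 m/day.

0.131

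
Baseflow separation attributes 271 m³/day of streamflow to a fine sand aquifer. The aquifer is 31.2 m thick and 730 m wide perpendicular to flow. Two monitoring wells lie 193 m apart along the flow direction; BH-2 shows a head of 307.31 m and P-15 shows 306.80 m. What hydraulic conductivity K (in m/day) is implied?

4.50

Cross-sectional area A = 730 × 31.2 = 22776 m².
Hydraulic gradient i = (307.31 − 306.80) / 193 = 0.51 / 193 = 0.002642.
From Q = K·A·i, K = Q / (A·i) = 271 / (22776 × 0.002642) = 4.503 m/day.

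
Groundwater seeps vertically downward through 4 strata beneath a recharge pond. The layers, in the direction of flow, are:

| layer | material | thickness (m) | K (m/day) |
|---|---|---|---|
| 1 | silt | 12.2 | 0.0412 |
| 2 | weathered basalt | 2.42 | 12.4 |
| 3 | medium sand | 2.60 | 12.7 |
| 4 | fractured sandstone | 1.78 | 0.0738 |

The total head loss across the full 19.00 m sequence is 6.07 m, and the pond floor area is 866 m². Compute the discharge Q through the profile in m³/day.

16.4

Flow is perpendicular to layering, so the layers act in series and the equivalent K is the thickness-weighted harmonic mean.
Total thickness L = 12.2 + 2.42 + 2.60 + 1.78 = 19.00 m.
Σ(b_i/K_i) = 12.2/0.0412 + 2.42/12.4 + 2.60/12.7 + 1.78/0.0738 = 320.6 d.
K_eq = L / Σ(b_i/K_i) = 19.00 / 320.6 = 0.05926 m/day.
Q = K_eq · A · (Δh/L) = 0.05926 × 866 × (6.07/19.00) = 16.39 m³/day.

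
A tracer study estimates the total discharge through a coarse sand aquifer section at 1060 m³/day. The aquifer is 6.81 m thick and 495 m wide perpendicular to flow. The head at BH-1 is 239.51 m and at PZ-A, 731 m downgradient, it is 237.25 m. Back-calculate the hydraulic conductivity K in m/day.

Cross-sectional area A = 495 × 6.81 = 3371 m².
Hydraulic gradient i = (239.51 − 237.25) / 731 = 2.26 / 731 = 0.003092.
From Q = K·A·i, K = Q / (A·i) = 1060 / (3371 × 0.003092) = 101.7 m/day.

102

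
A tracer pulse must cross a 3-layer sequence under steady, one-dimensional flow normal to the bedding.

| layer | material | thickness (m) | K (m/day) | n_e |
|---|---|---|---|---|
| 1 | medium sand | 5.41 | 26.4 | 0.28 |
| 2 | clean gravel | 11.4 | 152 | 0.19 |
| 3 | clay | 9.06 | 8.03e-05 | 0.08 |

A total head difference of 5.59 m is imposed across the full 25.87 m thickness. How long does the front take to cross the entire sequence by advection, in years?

With flow normal to the layers, continuity requires the same specific discharge q through every layer.
Σ(b_i/K_i) = 5.41/26.4 + 11.4/152 + 9.06/8.03e-05 = 1.128e+05 d.
q = Δh / Σ(b_i/K_i) = 5.59 / 1.128e+05 = 4.954e-05 m/day.
In each layer the seepage velocity is v_i = q/n_i, so the layer transit time is t_i = b_i·n_i / q:
  layer 1 (medium sand): t_1 = 5.41 × 0.28 / 4.954e-05 = 30574 d
  layer 2 (clean gravel): t_2 = 11.4 × 0.19 / 4.954e-05 = 43718 d
  layer 3 (clay): t_3 = 9.06 × 0.08 / 4.954e-05 = 14629 d
Total t = Σ t_i = 88922 days = 243.5 years.

243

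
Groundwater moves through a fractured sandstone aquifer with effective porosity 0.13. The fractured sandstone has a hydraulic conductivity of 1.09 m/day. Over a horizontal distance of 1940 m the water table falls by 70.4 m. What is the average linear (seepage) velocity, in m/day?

0.304

Hydraulic gradient i = Δh / L = 70.4 / 1940 = 0.03629.
Darcy flux q = K · i = 1.090 × 0.03629 = 0.03955 m/day.
Seepage velocity v = q / n_e = 0.03955 / 0.13 = 0.3043 m/day.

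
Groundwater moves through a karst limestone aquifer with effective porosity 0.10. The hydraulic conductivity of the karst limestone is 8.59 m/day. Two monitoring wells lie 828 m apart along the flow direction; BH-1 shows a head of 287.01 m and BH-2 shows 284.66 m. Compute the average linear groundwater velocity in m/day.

Hydraulic gradient i = (287.01 − 284.66) / 828 = 2.35 / 828 = 0.002838.
Darcy flux q = K · i = 8.590 × 0.002838 = 0.02438 m/day.
Seepage velocity v = q / n_e = 0.02438 / 0.10 = 0.2438 m/day.

0.244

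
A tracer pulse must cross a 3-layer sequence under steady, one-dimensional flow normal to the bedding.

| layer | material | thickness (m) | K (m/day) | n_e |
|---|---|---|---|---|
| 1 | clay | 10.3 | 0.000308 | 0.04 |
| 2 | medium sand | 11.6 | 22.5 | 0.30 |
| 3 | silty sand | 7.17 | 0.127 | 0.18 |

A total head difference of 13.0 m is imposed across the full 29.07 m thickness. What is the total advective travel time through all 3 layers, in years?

With flow normal to the layers, continuity requires the same specific discharge q through every layer.
Σ(b_i/K_i) = 10.3/0.000308 + 11.6/22.5 + 7.17/0.127 = 33499 d.
q = Δh / Σ(b_i/K_i) = 13.0 / 33499 = 0.0003881 m/day.
In each layer the seepage velocity is v_i = q/n_i, so the layer transit time is t_i = b_i·n_i / q:
  layer 1 (clay): t_1 = 10.3 × 0.04 / 0.0003881 = 1062 d
  layer 2 (medium sand): t_2 = 11.6 × 0.30 / 0.0003881 = 8967 d
  layer 3 (silty sand): t_3 = 7.17 × 0.18 / 0.0003881 = 3326 d
Total t = Σ t_i = 13355 days = 36.56 years.

36.6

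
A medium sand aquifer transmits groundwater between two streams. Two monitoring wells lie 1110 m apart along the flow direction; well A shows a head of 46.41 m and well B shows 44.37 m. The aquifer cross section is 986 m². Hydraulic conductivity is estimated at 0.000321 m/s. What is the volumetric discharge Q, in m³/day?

50.3

Convert K: 0.000321 m/s × 86400 = 27.73 m/day.
Hydraulic gradient i = (46.41 − 44.37) / 1110 = 2.04 / 1110 = 0.001838.
Darcy's law: Q = K · A · i = 27.73 × 986.0 × 0.001838 = 50.26 m³/day.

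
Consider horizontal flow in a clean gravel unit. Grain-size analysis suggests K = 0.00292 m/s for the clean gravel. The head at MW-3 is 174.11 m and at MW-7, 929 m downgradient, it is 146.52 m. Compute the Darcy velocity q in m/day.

7.49

Convert K: 0.00292 m/s × 86400 = 252.3 m/day.
Hydraulic gradient i = (174.11 − 146.52) / 929 = 27.59 / 929 = 0.02970.
Specific discharge q = K · i = 252.3 × 0.02970 = 7.493 m/day.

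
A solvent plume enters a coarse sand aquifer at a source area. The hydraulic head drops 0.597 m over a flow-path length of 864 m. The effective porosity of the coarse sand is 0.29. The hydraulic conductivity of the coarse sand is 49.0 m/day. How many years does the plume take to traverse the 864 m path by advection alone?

Hydraulic gradient i = Δh / L = 0.597 / 864 = 0.0006910.
Darcy flux q = K · i = 49.00 × 0.0006910 = 0.03386 m/day.
Seepage velocity v = q / n_e = 0.03386 / 0.29 = 0.1168 m/day.
Travel time t = L / v = 864 / 0.1168 = 7400 days = 20.26 years.

20.3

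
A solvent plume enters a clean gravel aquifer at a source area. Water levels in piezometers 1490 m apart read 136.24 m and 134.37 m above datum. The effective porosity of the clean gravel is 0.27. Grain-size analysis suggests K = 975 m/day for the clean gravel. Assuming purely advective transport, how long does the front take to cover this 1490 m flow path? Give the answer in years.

0.900

Hydraulic gradient i = (136.24 − 134.37) / 1490 = 1.87 / 1490 = 0.001255.
Darcy flux q = K · i = 975.0 × 0.001255 = 1.224 m/day.
Seepage velocity v = q / n_e = 1.224 / 0.27 = 4.532 m/day.
Travel time t = L / v = 1490 / 4.532 = 328.8 days = 0.9001 years.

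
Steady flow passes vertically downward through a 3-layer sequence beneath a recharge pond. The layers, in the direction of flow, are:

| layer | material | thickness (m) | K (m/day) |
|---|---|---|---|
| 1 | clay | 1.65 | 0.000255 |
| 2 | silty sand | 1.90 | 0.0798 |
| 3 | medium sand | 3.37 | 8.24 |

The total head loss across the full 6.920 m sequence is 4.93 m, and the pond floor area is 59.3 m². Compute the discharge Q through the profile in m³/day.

0.0450

Flow is perpendicular to layering, so the layers act in series and the equivalent K is the thickness-weighted harmonic mean.
Total thickness L = 1.65 + 1.90 + 3.37 = 6.920 m.
Σ(b_i/K_i) = 1.65/0.000255 + 1.90/0.0798 + 3.37/8.24 = 6495 d.
K_eq = L / Σ(b_i/K_i) = 6.920 / 6495 = 0.001065 m/day.
Q = K_eq · A · (Δh/L) = 0.001065 × 59.3 × (4.93/6.920) = 0.04501 m³/day.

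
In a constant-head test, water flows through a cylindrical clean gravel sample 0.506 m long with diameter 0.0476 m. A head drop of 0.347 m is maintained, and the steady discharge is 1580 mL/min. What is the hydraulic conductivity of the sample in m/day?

1860

Cross-sectional area A = π·(d/2)² = π × (0.0476/2)² = 0.001780 m².
Convert discharge: 1580 mL/min = 2.633e-05 m³/s.
Darcy's law rearranged: K = Q·L / (A·Δh) = 2.633e-05 × 0.506 / (0.001780 × 0.347) = 0.02158 m/s = 1864 m/day.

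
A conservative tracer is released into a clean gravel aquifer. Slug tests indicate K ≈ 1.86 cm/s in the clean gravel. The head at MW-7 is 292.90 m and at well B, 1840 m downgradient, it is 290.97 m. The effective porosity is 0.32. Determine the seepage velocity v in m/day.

5.27

Convert K: 1.86 cm/s × 864 = 1607 m/day.
Hydraulic gradient i = (292.90 − 290.97) / 1840 = 1.93 / 1840 = 0.001049.
Darcy flux q = K · i = 1607 × 0.001049 = 1.686 m/day.
Seepage velocity v = q / n_e = 1.686 / 0.32 = 5.268 m/day.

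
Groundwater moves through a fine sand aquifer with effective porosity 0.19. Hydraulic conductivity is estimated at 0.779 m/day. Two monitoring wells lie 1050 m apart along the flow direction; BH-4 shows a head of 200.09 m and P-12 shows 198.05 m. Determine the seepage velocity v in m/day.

0.00797

Hydraulic gradient i = (200.09 − 198.05) / 1050 = 2.04 / 1050 = 0.001943.
Darcy flux q = K · i = 0.7790 × 0.001943 = 0.001513 m/day.
Seepage velocity v = q / n_e = 0.001513 / 0.19 = 0.007966 m/day.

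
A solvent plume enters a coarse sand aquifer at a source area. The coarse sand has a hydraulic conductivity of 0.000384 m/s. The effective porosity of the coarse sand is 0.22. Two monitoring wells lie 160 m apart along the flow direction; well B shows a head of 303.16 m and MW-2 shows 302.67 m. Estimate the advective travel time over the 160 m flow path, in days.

Convert K: 0.000384 m/s × 86400 = 33.18 m/day.
Hydraulic gradient i = (303.16 − 302.67) / 160 = 0.49 / 160 = 0.003063.
Darcy flux q = K · i = 33.18 × 0.003063 = 0.1016 m/day.
Seepage velocity v = q / n_e = 0.1016 / 0.22 = 0.4618 m/day.
Travel time t = L / v = 160 / 0.4618 = 346.4 days.

346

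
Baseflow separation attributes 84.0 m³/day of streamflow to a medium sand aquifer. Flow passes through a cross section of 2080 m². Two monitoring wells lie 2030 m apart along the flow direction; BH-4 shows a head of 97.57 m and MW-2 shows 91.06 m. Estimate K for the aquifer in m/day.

Hydraulic gradient i = (97.57 − 91.06) / 2030 = 6.51 / 2030 = 0.003207.
From Q = K·A·i, K = Q / (A·i) = 84.0 / (2080 × 0.003207) = 12.59 m/day.

12.6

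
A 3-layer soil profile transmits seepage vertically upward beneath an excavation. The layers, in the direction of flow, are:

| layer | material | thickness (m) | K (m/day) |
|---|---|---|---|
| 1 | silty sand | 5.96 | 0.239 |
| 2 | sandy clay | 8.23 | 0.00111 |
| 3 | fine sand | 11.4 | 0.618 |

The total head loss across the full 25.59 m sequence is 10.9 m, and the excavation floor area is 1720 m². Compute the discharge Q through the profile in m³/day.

Flow is perpendicular to layering, so the layers act in series and the equivalent K is the thickness-weighted harmonic mean.
Total thickness L = 5.96 + 8.23 + 11.4 = 25.59 m.
Σ(b_i/K_i) = 5.96/0.239 + 8.23/0.00111 + 11.4/0.618 = 7458 d.
K_eq = L / Σ(b_i/K_i) = 25.59 / 7458 = 0.003431 m/day.
Q = K_eq · A · (Δh/L) = 0.003431 × 1720 × (10.9/25.59) = 2.514 m³/day.

2.51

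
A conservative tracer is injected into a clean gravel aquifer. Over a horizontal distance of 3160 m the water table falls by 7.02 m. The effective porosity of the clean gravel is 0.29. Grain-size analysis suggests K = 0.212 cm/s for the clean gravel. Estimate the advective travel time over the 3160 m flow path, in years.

Convert K: 0.212 cm/s × 864 = 183.2 m/day.
Hydraulic gradient i = Δh / L = 7.02 / 3160 = 0.002222.
Darcy flux q = K · i = 183.2 × 0.002222 = 0.4069 m/day.
Seepage velocity v = q / n_e = 0.4069 / 0.29 = 1.403 m/day.
Travel time t = L / v = 3160 / 1.403 = 2252 days = 6.166 years.

6.17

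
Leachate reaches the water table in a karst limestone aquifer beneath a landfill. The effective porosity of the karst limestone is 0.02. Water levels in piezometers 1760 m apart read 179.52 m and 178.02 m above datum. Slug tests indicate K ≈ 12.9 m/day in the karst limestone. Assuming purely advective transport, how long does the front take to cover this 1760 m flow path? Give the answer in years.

8.77

Hydraulic gradient i = (179.52 − 178.02) / 1760 = 1.5 / 1760 = 0.0008523.
Darcy flux q = K · i = 12.90 × 0.0008523 = 0.01099 m/day.
Seepage velocity v = q / n_e = 0.01099 / 0.02 = 0.5497 m/day.
Travel time t = L / v = 1760 / 0.5497 = 3202 days = 8.766 years.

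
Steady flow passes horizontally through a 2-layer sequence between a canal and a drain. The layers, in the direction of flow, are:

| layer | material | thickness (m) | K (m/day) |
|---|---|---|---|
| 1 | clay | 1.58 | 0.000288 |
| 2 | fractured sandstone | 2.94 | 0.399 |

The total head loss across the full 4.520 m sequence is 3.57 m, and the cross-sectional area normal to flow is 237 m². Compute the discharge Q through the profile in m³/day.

Flow is perpendicular to layering, so the layers act in series and the equivalent K is the thickness-weighted harmonic mean.
Total thickness L = 1.58 + 2.94 = 4.520 m.
Σ(b_i/K_i) = 1.58/0.000288 + 2.94/0.399 = 5493 d.
K_eq = L / Σ(b_i/K_i) = 4.520 / 5493 = 0.0008228 m/day.
Q = K_eq · A · (Δh/L) = 0.0008228 × 237 × (3.57/4.520) = 0.1540 m³/day.

0.154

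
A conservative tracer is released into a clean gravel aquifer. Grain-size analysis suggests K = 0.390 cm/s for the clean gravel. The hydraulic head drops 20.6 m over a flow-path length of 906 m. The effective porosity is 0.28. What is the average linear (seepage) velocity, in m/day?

Convert K: 0.390 cm/s × 864 = 337.0 m/day.
Hydraulic gradient i = Δh / L = 20.6 / 906 = 0.02274.
Darcy flux q = K · i = 337.0 × 0.02274 = 7.662 m/day.
Seepage velocity v = q / n_e = 7.662 / 0.28 = 27.36 m/day.

27.4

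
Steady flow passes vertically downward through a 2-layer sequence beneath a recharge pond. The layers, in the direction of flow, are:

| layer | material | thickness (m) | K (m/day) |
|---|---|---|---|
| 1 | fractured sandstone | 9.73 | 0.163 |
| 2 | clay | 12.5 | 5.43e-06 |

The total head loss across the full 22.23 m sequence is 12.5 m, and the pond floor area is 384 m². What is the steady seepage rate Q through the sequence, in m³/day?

0.00209

Flow is perpendicular to layering, so the layers act in series and the equivalent K is the thickness-weighted harmonic mean.
Total thickness L = 9.73 + 12.5 = 22.23 m.
Σ(b_i/K_i) = 9.73/0.163 + 12.5/5.43e-06 = 2.302e+06 d.
K_eq = L / Σ(b_i/K_i) = 22.23 / 2.302e+06 = 9.656e-06 m/day.
Q = K_eq · A · (Δh/L) = 9.656e-06 × 384 × (12.5/22.23) = 0.002085 m³/day.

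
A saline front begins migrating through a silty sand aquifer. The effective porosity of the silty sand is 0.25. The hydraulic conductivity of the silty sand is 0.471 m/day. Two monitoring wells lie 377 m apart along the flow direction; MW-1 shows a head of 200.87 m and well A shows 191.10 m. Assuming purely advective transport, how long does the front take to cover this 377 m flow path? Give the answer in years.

21.1

Hydraulic gradient i = (200.87 − 191.10) / 377 = 9.77 / 377 = 0.02592.
Darcy flux q = K · i = 0.4710 × 0.02592 = 0.01221 m/day.
Seepage velocity v = q / n_e = 0.01221 / 0.25 = 0.04882 m/day.
Travel time t = L / v = 377 / 0.04882 = 7722 days = 21.14 years.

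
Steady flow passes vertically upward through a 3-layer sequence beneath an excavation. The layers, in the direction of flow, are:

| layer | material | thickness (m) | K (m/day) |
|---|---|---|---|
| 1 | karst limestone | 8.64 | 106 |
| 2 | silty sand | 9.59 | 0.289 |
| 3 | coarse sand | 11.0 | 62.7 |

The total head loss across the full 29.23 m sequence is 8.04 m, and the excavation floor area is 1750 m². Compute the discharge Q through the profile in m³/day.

421

Flow is perpendicular to layering, so the layers act in series and the equivalent K is the thickness-weighted harmonic mean.
Total thickness L = 8.64 + 9.59 + 11.0 = 29.23 m.
Σ(b_i/K_i) = 8.64/106 + 9.59/0.289 + 11.0/62.7 = 33.44 d.
K_eq = L / Σ(b_i/K_i) = 29.23 / 33.44 = 0.8741 m/day.
Q = K_eq · A · (Δh/L) = 0.8741 × 1750 × (8.04/29.23) = 420.7 m³/day.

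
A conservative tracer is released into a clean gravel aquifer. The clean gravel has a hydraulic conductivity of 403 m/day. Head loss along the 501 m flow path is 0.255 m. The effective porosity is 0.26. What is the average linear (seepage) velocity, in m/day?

Hydraulic gradient i = Δh / L = 0.255 / 501 = 0.0005090.
Darcy flux q = K · i = 403.0 × 0.0005090 = 0.2051 m/day.
Seepage velocity v = q / n_e = 0.2051 / 0.26 = 0.7889 m/day.

0.789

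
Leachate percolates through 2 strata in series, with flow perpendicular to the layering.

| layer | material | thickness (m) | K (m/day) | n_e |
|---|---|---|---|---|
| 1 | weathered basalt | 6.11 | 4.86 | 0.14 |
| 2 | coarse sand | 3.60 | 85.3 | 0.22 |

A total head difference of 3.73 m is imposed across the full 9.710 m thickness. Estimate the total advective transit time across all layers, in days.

0.574

With flow normal to the layers, continuity requires the same specific discharge q through every layer.
Σ(b_i/K_i) = 6.11/4.86 + 3.60/85.3 = 1.299 d.
q = Δh / Σ(b_i/K_i) = 3.73 / 1.299 = 2.871 m/day.
In each layer the seepage velocity is v_i = q/n_i, so the layer transit time is t_i = b_i·n_i / q:
  layer 1 (weathered basalt): t_1 = 6.11 × 0.14 / 2.871 = 0.2980 d
  layer 2 (coarse sand): t_2 = 3.60 × 0.22 / 2.871 = 0.2759 d
Total t = Σ t_i = 0.5739 days.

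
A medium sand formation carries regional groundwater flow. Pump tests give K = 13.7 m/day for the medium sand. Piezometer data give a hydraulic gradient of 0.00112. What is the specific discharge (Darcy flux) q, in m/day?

0.0153

Hydraulic gradient i = 0.00112.
Specific discharge q = K · i = 13.70 × 0.001120 = 0.01534 m/day.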